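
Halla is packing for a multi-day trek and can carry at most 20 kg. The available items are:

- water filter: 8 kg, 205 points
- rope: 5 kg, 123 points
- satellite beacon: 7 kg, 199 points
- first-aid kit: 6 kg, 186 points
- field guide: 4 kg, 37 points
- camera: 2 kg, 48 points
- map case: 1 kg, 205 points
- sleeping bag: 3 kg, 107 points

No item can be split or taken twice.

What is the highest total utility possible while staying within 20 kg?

Greedy by ratio would take satellite beacon + first-aid kit + camera + map case + sleeping bag: 19 kg used, total 745.
Dropping satellite beacon frees 7 kg; slotting in water filter (8 kg) lifts the total to 751 at 20 kg.
Every other selection either busts 20 kg or fails to beat 751.

751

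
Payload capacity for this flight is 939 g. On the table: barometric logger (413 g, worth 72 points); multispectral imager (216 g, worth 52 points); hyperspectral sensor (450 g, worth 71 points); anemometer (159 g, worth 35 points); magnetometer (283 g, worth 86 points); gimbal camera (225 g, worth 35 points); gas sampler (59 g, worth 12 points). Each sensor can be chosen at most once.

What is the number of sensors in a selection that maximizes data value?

3

Optimal total is 210.
barometric logger + multispectral imager + magnetometer hits 210 at 912 g.
Every optimal selection uses 3 sensors.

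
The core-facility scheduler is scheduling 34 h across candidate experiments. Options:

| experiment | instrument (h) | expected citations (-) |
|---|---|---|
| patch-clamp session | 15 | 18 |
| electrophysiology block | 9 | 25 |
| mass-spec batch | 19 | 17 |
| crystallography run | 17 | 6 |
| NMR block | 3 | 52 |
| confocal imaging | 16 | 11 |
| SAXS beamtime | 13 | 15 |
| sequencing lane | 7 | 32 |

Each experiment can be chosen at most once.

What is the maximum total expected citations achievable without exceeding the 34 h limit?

127

Best packing: patch-clamp session + electrophysiology block + NMR block + sequencing lane — 34 h, 127 total.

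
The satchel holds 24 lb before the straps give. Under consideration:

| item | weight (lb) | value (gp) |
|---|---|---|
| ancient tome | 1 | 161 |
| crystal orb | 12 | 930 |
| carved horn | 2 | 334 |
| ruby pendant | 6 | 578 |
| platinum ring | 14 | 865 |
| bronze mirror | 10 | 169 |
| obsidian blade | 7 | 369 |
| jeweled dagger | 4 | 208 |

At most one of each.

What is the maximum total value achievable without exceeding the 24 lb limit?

2050

Taking the top-ratio items first gives ancient tome + crystal orb + carved horn + ruby pendant for 2003 (21 lb).
The 1 lb tied up in ancient tome is better spent on jeweled dagger — total rises to 2050 (24 lb).
The closest alternative, ancient tome + crystal orb + carved horn + ruby pendant, reaches only 2003.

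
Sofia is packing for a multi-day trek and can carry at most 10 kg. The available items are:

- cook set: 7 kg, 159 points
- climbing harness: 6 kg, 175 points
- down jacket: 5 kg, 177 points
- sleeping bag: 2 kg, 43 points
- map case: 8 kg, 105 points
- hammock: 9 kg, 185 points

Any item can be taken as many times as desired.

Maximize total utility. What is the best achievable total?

Density check — down jacket 35.40, climbing harness 29.17, cook set 22.71, sleeping bag 21.50 are the best per kg.
Taking 2×down jacket: 10 kg used, 354 in utility.
Every other selection either busts 10 kg or fails to beat 354.

354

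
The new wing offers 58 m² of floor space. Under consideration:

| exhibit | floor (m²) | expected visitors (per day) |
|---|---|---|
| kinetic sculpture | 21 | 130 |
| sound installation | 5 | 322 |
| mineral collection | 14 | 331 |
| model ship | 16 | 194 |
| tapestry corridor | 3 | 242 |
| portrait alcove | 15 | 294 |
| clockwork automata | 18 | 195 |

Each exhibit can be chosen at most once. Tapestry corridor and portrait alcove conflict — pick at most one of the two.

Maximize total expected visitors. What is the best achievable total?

1284

Best packing: sound installation + mineral collection + model ship + tapestry corridor + clockwork automata — 56 m², 1284 total.
No other feasible combination exceeds 1284.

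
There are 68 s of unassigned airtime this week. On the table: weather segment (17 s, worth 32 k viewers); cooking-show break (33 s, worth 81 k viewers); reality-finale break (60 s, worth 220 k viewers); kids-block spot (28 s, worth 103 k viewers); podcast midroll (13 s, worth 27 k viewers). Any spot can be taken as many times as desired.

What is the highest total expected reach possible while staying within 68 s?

By expected reach per s: kids-block spot 3.68, reality-finale break 3.67, cooking-show break 2.45 lead.
The ratio heuristic lands on 2×kids-block spot (206) but leaves 12 s idle.
The 56 s tied up in 2×kids-block spot is better spent on reality-finale break — total rises to 220 (60 s).
Every other selection either busts 68 s or fails to beat 220.

220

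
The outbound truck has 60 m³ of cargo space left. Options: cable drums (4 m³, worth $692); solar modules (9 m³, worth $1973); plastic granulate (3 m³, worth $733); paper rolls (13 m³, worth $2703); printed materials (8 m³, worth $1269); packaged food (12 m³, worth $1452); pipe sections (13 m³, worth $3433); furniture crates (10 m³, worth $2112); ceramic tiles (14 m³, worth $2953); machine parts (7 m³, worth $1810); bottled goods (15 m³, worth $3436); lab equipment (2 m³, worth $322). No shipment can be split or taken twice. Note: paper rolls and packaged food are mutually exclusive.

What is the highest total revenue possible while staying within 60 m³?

The ratio heuristic lands on solar modules + plastic granulate + pipe sections + furniture crates + machine parts + bottled goods + lab equipment (13819) but leaves 1 m³ idle.
Replace furniture crates and lab equipment with paper rolls: the trade gains 269 net, giving 14088 at 60 m³.
An exhaustive check of the 4096 subsets confirms 14088.

14088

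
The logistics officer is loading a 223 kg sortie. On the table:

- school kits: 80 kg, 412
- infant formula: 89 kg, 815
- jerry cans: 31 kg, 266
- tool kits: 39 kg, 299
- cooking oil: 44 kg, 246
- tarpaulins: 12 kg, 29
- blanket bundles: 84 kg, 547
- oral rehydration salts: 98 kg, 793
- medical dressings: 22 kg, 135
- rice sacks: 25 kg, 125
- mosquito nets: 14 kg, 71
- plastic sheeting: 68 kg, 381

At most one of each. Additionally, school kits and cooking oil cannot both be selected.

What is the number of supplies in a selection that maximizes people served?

Optimal total is 1874.
One optimal bundle: infant formula + jerry cans + oral rehydration salts (218 kg).
All optima have 3 supplies.

3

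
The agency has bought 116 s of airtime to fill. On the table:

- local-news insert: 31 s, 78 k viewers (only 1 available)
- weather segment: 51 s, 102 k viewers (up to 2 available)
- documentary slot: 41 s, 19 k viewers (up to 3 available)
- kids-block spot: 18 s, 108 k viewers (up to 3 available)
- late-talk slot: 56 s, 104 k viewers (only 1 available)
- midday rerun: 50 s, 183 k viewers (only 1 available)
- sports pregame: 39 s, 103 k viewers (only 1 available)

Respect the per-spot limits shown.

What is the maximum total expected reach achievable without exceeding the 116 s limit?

Density check — kids-block spot 6.00, midday rerun 3.66, sports pregame 2.64 are the best per s.
The ratio ordering already packs tightly: 3×kids-block spot + midday rerun, 104 s, 507.

507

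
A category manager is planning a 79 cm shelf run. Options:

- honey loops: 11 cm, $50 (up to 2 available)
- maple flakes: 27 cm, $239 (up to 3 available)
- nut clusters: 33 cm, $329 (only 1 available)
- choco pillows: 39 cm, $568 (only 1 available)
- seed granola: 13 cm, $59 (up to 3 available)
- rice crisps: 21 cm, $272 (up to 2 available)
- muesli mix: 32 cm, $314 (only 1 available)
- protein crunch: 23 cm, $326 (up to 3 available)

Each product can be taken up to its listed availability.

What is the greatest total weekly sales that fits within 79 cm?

Ranking by ratio (weekly sales/cm): choco pillows 14.56, protein crunch 14.17, rice crisps 12.95.
Filling by ratio: honey loops + choco pillows + protein crunch for 944, with 6 cm left unused.
The 50 cm tied up in honey loops and choco pillows is better spent on nut clusters + protein crunch — total rises to 981 (79 cm).
No other feasible combination exceeds 981.

981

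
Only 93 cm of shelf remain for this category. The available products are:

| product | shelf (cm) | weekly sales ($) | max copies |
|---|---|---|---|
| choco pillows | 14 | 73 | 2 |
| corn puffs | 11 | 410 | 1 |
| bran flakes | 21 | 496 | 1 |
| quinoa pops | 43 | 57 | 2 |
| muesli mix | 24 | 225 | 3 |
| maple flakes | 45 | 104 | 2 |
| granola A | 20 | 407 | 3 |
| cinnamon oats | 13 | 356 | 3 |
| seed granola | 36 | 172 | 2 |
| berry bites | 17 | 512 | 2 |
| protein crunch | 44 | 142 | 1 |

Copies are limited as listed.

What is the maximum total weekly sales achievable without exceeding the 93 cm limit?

A density-first pass picks corn puffs + 3×cinnamon oats + 2×berry bites — 2502 at 84 cm.
Replace cinnamon oats with bran flakes: the trade gains 140 net, giving 2642 at 92 cm.
Nothing else within 93 cm beats 2642.

2642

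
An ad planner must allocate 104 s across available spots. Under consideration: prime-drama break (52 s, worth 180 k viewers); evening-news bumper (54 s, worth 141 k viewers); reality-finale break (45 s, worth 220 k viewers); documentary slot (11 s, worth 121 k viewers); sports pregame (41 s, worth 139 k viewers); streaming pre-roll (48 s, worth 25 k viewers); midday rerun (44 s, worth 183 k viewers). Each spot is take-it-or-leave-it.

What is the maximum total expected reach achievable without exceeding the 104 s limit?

524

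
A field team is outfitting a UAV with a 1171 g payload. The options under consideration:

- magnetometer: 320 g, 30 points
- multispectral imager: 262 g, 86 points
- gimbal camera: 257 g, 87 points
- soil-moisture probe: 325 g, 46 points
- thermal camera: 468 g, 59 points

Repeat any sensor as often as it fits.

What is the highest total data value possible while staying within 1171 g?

Best packing: 4×gimbal camera — 1028 g, 348 total.

348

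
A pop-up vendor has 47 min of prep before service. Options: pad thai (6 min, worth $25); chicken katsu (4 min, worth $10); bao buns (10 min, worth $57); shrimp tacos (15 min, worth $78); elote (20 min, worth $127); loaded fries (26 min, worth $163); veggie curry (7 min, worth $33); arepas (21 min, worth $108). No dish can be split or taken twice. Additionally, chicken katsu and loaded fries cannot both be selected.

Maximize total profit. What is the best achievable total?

The ratio ordering already packs tightly: elote + loaded fries, 46 min, 290.
Next best is loaded fries + arepas at 271 (47 min) — short by 19.

290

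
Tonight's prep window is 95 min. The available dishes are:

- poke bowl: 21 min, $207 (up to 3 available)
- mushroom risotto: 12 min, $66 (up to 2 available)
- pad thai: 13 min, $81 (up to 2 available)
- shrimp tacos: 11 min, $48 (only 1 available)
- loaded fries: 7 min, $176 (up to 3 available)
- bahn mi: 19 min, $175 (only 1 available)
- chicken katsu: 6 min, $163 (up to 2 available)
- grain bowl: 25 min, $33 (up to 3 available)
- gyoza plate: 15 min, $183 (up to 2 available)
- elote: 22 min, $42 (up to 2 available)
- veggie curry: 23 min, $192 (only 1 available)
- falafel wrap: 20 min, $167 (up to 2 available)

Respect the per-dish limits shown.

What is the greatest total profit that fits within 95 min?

1476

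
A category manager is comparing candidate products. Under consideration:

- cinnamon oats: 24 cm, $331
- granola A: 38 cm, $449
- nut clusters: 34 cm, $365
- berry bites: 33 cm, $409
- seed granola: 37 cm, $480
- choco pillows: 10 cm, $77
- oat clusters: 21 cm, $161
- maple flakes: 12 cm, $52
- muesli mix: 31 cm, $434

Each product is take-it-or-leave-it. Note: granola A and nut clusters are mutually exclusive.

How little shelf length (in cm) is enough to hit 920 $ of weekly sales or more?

74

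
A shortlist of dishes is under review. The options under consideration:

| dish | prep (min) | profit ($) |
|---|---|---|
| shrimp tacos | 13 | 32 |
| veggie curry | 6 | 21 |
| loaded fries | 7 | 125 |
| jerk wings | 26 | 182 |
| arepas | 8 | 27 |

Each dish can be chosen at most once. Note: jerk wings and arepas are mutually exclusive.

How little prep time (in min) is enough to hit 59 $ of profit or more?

Look for the lowest-prep combination reaching 59.
Taking loaded fries gives 125 (≥ 59) for 7 min.
Below 7 min the best achievable stays under 59.

7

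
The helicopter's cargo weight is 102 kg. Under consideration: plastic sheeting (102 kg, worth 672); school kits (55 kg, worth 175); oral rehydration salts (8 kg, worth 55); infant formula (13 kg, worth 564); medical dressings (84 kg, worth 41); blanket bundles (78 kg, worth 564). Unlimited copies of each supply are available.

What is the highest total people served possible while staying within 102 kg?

4003

Taking oral rehydration salts + 7×infant formula: 99 kg used, 4003 in people served.
That's the maximum — no swap from here does better than 4003.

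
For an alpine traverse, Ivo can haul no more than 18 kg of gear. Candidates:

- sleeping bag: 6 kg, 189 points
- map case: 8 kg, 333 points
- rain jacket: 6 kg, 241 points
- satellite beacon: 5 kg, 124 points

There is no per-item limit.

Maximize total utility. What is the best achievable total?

723

A density-first pass picks 2×map case — 666 at 16 kg.
Dropping 2×map case frees 16 kg; slotting in 3×rain jacket (18 kg) lifts the total to 723 at 18 kg.
That's the maximum — no swap from here does better than 723.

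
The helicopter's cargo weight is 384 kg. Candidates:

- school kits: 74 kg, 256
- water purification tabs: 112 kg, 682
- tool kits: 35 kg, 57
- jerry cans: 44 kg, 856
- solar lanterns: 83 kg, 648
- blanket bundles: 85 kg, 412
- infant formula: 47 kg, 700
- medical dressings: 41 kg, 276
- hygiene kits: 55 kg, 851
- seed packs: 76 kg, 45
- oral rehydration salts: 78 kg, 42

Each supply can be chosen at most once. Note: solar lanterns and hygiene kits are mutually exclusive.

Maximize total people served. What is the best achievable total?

3777

Best packing: water purification tabs + jerry cans + blanket bundles + infant formula + medical dressings + hygiene kits — 384 kg, 3777 total.
Nothing else feasible within 384 kg beats 3777.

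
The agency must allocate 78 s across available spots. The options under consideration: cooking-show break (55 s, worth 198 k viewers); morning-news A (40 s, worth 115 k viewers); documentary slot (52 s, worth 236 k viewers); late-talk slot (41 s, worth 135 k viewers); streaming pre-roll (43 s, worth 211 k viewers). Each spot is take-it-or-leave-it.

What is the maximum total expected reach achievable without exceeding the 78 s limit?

236

Taking the top-ratio spots first gives streaming pre-roll for 211 (43 s).
Dropping streaming pre-roll frees 43 s; slotting in documentary slot (52 s) lifts the total to 236 at 52 s.
Next best is streaming pre-roll at 211 (43 s) — short by 25.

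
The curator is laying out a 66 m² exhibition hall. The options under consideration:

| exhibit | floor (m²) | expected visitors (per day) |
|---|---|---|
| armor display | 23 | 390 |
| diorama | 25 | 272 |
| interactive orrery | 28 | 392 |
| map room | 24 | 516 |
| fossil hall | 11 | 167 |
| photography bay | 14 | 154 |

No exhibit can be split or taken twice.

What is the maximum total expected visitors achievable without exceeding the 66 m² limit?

1075

Taking the top-ratio exhibits first gives armor display + map room + fossil hall for 1073 (58 m²).
Dropping armor display frees 23 m²; slotting in interactive orrery (28 m²) lifts the total to 1075 at 63 m².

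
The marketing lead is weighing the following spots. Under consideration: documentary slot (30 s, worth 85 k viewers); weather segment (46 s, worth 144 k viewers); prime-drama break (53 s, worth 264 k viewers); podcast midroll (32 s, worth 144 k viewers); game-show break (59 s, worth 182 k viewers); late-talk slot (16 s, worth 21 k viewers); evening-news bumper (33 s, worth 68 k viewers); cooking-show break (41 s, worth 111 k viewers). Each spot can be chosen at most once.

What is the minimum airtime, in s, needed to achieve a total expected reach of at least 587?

144

Minimise s subject to total expected reach ≥ 587.
prime-drama break + podcast midroll + game-show break reaches 590 using 144 s.
Below 144 s the best achievable stays under 587.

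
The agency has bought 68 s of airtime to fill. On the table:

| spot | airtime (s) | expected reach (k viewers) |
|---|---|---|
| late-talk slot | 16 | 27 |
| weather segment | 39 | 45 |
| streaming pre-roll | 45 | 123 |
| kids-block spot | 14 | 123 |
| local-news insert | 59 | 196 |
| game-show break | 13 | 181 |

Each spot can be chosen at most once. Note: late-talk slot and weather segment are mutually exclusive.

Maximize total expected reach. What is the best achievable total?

349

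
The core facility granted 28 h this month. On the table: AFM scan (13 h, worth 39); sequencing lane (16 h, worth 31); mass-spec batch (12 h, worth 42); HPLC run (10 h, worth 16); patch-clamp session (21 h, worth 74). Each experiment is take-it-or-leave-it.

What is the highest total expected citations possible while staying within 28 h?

81

Ranking by ratio (expected citations/h): patch-clamp session 3.52, mass-spec batch 3.50, AFM scan 3.00, sequencing lane 1.94.
Filling by ratio: patch-clamp session for 74, with 7 h left unused.
Replace patch-clamp session with AFM scan + mass-spec batch: the trade gains 7 net, giving 81 at 25 h.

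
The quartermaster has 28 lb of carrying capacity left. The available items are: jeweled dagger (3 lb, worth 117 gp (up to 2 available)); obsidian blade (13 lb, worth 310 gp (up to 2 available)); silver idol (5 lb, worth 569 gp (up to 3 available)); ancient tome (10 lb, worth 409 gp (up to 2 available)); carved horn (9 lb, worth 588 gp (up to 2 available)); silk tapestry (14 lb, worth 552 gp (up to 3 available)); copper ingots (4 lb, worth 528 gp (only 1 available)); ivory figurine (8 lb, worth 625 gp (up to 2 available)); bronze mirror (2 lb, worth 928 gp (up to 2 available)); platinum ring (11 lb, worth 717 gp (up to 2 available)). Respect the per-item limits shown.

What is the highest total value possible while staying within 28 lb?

4208

By value per lb: bronze mirror 464.00, copper ingots 132.00, silver idol 113.80, ivory figurine 78.12 lead.
Jeweled dagger + 3×silver idol + copper ingots + 2×bronze mirror uses 26 of the 28 lb and totals 4208.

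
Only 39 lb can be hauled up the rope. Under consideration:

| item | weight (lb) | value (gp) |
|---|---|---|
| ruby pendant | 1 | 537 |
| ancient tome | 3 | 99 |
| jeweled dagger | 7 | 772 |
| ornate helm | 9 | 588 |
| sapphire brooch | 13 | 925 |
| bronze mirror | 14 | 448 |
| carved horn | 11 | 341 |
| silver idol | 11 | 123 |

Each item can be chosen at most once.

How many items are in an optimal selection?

5

The maximum value within 39 lb is 2921.
ruby pendant + ancient tome + jeweled dagger + ornate helm + sapphire brooch hits 2921 at 33 lb.
Every optimal selection uses 5 items.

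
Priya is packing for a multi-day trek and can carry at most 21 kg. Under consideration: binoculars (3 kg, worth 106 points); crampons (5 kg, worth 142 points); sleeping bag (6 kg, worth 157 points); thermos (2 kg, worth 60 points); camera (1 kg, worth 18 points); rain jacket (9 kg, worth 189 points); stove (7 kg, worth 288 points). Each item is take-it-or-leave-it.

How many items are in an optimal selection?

4

Optimal total is 693.
binoculars + crampons + sleeping bag + stove hits 693 at 21 kg.
Every optimal selection uses 4 items.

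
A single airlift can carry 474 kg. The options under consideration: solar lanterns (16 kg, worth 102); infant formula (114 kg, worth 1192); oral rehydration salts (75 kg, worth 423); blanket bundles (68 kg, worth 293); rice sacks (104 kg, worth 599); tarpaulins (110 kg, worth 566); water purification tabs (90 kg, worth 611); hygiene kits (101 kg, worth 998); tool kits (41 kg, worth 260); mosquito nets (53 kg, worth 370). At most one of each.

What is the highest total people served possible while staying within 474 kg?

3854

Filling by ratio: solar lanterns + infant formula + water purification tabs + hygiene kits + tool kits + mosquito nets for 3533, with 59 kg left unused.
Replace solar lanterns with oral rehydration salts: the trade gains 321 net, giving 3854 at 474 kg.
That's the maximum — no swap from here does better than 3854.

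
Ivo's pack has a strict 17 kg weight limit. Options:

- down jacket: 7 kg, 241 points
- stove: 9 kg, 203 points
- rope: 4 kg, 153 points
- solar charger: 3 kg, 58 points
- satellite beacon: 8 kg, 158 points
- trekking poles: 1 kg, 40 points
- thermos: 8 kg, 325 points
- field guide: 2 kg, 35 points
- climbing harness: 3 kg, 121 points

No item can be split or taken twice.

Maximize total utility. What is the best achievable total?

639

Density check — thermos 40.62, climbing harness 40.33, trekking poles 40.00 are the best per kg.
The ratio ordering already packs tightly: rope + trekking poles + thermos + climbing harness, 16 kg, 639.
Nothing else within 17 kg beats 639.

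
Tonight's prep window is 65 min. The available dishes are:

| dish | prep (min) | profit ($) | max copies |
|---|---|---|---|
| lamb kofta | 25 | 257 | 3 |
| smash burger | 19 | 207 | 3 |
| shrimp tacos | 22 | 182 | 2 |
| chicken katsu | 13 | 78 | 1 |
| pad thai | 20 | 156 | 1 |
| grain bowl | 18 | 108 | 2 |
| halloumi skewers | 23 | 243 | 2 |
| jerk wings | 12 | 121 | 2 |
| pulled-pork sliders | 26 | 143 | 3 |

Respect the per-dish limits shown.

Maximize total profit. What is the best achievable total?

Density check — smash burger 10.89, halloumi skewers 10.57, lamb kofta 10.28 are the best per min.
The ratio heuristic lands on 3×smash burger (621) but leaves 8 min idle.
The 38 min tied up in 2×smash burger is better spent on 2×halloumi skewers — total rises to 693 (65 min).
That's the maximum — no swap from here does better than 693.

693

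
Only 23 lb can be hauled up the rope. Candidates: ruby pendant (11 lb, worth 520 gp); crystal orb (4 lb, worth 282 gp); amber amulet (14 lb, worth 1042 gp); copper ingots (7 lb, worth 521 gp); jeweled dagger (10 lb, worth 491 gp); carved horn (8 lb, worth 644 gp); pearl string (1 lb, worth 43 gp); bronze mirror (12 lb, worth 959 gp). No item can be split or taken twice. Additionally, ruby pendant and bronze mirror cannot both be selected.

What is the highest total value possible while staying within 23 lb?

Greedy by ratio would take carved horn + pearl string + bronze mirror: 21 lb used, total 1646.
Replace carved horn and pearl string with crystal orb + copper ingots: the trade gains 116 net, giving 1762 at 23 lb.
The closest alternative, amber amulet + carved horn + pearl string, reaches only 1729.

1762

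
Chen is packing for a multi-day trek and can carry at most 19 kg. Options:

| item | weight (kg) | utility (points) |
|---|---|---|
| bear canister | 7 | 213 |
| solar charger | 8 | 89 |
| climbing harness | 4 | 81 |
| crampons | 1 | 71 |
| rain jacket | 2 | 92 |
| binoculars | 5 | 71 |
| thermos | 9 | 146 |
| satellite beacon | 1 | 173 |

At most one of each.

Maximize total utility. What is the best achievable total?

638

Filling by ratio: bear canister + climbing harness + crampons + rain jacket + satellite beacon for 630, with 4 kg left unused.
Replace climbing harness with solar charger: the trade gains 8 net, giving 638 at 19 kg.
Runner-up bear canister + climbing harness + crampons + rain jacket + satellite beacon tops out at 630.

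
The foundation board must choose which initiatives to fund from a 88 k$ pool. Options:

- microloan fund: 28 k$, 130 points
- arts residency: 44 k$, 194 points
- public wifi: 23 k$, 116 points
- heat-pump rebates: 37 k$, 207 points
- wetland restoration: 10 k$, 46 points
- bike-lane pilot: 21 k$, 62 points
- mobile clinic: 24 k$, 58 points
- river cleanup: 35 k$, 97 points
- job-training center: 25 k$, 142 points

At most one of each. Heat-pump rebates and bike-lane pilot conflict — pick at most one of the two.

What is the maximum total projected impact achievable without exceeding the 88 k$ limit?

Density check — job-training center 5.68, heat-pump rebates 5.59, public wifi 5.04 are the best per k$.
The ratio ordering already packs tightly: public wifi + heat-pump rebates + job-training center, 85 k$, 465.
Nothing else feasible within 88 k$ beats 465.

465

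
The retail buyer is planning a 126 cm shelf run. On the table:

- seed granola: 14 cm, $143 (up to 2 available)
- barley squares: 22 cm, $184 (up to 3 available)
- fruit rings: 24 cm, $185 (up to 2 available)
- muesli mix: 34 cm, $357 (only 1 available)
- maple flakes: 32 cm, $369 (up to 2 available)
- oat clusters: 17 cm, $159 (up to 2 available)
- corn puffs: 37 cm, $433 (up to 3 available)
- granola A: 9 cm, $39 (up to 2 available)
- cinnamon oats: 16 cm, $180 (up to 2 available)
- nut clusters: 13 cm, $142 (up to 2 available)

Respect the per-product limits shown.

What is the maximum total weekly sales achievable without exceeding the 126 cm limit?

Density check — corn puffs 11.70, maple flakes 11.53, cinnamon oats 11.25, nut clusters 10.92 are the best per cm.
Taking the top-ratio products first gives 3×corn puffs + nut clusters for 1441 (124 cm).
Replace nut clusters with seed granola: the trade gains 1 net, giving 1442 at 125 cm.
Every other selection either busts 126 cm or exceeds an availability limit or fails to beat 1442.

1442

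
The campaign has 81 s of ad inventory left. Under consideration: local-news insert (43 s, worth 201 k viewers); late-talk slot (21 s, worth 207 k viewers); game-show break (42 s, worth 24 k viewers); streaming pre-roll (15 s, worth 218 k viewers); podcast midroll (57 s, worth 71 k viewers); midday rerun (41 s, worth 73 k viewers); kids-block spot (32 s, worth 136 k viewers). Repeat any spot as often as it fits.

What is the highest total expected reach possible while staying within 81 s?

Density check — streaming pre-roll 14.53, late-talk slot 9.86, local-news insert 4.67 are the best per s.
5×streaming pre-roll uses 75 of the 81 s and totals 1090.
No other feasible combination exceeds 1090.

1090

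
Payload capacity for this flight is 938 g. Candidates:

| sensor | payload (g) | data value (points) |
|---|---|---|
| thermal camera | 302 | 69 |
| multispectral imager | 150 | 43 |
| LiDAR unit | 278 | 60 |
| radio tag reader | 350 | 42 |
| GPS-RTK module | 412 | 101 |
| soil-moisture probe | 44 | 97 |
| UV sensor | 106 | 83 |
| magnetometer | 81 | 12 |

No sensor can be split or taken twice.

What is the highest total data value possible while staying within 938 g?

353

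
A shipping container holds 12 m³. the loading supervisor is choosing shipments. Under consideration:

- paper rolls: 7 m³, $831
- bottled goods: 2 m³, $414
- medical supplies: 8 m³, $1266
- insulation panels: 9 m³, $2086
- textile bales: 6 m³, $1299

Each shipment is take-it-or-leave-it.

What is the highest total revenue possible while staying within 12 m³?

Taking bottled goods + insulation panels: 11 m³ used, 2500 in revenue.

2500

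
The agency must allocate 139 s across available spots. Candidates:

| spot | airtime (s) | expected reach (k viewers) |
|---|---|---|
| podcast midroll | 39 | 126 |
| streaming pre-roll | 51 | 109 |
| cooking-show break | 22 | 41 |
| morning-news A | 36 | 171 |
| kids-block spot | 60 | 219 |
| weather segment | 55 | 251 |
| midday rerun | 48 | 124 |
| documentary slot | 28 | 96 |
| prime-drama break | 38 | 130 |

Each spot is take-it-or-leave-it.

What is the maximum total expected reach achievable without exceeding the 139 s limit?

552

By expected reach per s: morning-news A 4.75, weather segment 4.56, kids-block spot 3.65 lead.
Taking the top-ratio spots first gives morning-news A + weather segment + documentary slot for 518 (119 s).
Dropping documentary slot frees 28 s; slotting in prime-drama break (38 s) lifts the total to 552 at 129 s.
Next best is podcast midroll + morning-news A + weather segment at 548 (130 s) — short by 4.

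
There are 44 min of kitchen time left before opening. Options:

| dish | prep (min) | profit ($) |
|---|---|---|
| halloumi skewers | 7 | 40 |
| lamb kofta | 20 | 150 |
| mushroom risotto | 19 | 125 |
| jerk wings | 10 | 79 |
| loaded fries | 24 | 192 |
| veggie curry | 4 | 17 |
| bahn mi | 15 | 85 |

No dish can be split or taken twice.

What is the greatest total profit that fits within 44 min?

342

Taking the top-ratio dishes first gives halloumi skewers + jerk wings + loaded fries for 311 (41 min).
Dropping halloumi skewers and jerk wings frees 17 min; slotting in lamb kofta (20 min) lifts the total to 342 at 44 min.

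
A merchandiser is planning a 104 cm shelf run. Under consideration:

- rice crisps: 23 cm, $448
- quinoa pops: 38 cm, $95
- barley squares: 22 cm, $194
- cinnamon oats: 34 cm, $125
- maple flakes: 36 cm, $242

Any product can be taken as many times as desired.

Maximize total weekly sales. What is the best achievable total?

1792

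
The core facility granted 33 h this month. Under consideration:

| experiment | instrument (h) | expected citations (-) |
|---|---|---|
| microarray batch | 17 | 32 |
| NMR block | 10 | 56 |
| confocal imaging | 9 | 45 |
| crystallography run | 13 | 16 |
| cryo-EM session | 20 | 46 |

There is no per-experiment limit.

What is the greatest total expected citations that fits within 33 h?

168

Density check — NMR block 5.60, confocal imaging 5.00, cryo-EM session 2.30 are the best per h.
Best packing: 3×NMR block — 30 h, 168 total.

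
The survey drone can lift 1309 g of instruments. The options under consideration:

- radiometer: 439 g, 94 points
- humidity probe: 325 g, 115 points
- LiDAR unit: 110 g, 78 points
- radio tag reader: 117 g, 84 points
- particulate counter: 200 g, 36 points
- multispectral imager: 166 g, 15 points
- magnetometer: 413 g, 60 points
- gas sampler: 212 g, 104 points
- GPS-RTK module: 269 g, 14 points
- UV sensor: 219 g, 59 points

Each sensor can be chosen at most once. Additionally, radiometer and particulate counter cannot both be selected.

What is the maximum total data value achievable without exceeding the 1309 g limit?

476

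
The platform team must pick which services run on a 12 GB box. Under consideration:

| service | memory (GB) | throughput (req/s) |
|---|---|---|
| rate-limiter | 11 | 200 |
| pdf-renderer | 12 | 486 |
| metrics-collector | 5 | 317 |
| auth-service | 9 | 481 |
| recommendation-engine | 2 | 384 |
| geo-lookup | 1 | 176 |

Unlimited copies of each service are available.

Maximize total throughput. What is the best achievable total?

The ratio ordering already packs tightly: 6×recommendation-engine, 12 GB, 2304.

2304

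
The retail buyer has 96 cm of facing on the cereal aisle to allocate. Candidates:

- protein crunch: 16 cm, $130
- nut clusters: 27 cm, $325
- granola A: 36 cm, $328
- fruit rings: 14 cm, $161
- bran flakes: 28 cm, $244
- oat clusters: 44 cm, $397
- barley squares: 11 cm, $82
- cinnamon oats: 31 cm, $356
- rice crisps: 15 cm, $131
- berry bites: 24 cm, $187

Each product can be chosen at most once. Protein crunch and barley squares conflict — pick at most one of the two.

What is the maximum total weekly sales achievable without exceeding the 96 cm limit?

Ranking by ratio (weekly sales/cm): nut clusters 12.04, fruit rings 11.50, cinnamon oats 11.48, granola A 9.11.
Taking the top-ratio products first gives nut clusters + fruit rings + cinnamon oats + rice crisps for 973 (87 cm).
The 15 cm tied up in rice crisps is better spent on berry bites — total rises to 1029 (96 cm).

1029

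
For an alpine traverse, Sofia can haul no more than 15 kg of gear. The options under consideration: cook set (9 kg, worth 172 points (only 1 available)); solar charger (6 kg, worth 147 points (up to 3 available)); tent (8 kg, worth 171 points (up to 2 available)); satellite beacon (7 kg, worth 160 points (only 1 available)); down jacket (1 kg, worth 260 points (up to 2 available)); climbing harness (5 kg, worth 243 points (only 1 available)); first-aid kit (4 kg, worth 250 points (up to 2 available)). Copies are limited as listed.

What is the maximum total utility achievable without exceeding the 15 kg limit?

1263

Density check — down jacket 260.00, first-aid kit 62.50, climbing harness 48.60, solar charger 24.50 are the best per kg.
The ratio ordering already packs tightly: 2×down jacket + climbing harness + 2×first-aid kit, 15 kg, 1263.
No other feasible combination exceeds 1263.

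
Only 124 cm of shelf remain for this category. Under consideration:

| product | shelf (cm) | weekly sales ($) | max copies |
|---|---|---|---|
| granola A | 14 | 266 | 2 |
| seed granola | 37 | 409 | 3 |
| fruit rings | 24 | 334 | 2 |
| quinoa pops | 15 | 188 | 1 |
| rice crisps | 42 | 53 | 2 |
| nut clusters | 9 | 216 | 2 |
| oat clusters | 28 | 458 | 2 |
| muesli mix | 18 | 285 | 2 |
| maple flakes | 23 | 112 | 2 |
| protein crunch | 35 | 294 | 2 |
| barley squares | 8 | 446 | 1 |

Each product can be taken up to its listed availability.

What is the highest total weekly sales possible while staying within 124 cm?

Ranking by ratio (weekly sales/cm): barley squares 55.75, nut clusters 24.00, granola A 19.00, oat clusters 16.36.
The ratio heuristic lands on 2×granola A + 2×nut clusters + 2×oat clusters + barley squares (2326) but leaves 14 cm idle.
The 28 cm tied up in oat clusters is better spent on fruit rings + muesli mix — total rises to 2487 (124 cm).
That's the maximum — no swap from here does better than 2487.

2487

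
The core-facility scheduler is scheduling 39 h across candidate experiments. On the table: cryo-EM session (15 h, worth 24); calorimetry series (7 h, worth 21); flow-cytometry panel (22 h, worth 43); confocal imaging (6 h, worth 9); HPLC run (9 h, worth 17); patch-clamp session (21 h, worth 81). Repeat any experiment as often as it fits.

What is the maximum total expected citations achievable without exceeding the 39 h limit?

2×calorimetry series + patch-clamp session uses 35 of the 39 h and totals 123.
No other feasible combination exceeds 123.

123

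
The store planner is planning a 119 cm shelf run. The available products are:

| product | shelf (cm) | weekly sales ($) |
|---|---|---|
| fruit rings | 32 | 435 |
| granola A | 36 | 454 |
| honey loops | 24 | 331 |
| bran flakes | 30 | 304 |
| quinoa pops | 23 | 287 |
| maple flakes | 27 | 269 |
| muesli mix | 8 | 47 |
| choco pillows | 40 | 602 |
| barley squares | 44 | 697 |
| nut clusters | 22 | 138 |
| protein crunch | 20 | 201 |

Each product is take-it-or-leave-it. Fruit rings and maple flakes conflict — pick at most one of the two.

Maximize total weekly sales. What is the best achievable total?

1734

Greedy by ratio would take honey loops + muesli mix + choco pillows + barley squares: 116 cm used, total 1677.
The 32 cm tied up in honey loops and muesli mix is better spent on fruit rings — total rises to 1734 (116 cm).
An exhaustive check of the 2048 subsets confirms 1734.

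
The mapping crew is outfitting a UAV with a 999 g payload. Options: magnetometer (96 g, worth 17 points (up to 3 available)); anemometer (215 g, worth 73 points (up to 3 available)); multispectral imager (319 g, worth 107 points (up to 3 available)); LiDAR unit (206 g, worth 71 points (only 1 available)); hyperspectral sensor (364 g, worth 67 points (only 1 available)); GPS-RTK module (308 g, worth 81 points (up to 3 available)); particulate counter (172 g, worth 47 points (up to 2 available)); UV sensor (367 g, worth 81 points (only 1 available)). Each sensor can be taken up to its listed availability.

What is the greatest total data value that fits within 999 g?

The ratio heuristic lands on magnetometer + 3×anemometer + LiDAR unit (307) but leaves 52 g idle.
Dropping magnetometer and LiDAR unit frees 302 g; slotting in multispectral imager (319 g) lifts the total to 326 at 964 g.
Every other selection either busts 999 g or exceeds an availability limit or fails to beat 326.

326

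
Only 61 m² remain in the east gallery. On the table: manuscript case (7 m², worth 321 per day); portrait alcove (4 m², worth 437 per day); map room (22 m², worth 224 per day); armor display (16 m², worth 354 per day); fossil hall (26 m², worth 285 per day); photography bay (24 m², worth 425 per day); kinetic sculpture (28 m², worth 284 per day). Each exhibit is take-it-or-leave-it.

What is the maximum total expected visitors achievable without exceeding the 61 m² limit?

1537

By expected visitors per m²: portrait alcove 109.25, manuscript case 45.86, armor display 22.12, photography bay 17.71 lead.
The ratio ordering already packs tightly: manuscript case + portrait alcove + armor display + photography bay, 51 m², 1537.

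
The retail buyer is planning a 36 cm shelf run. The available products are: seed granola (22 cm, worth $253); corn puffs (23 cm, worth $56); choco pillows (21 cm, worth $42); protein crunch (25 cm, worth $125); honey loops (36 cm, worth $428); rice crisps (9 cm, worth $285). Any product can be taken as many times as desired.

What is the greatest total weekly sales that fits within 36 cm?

4×rice crisps uses 36 of the 36 cm and totals 1140.

1140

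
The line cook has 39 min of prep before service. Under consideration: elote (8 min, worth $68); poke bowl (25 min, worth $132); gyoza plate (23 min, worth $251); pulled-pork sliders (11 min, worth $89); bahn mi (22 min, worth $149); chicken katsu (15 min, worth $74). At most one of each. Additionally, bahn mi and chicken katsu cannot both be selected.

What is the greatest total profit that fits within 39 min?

340

Filling by ratio: elote + gyoza plate for 319, with 8 min left unused.
Dropping elote frees 8 min; slotting in pulled-pork sliders (11 min) lifts the total to 340 at 34 min.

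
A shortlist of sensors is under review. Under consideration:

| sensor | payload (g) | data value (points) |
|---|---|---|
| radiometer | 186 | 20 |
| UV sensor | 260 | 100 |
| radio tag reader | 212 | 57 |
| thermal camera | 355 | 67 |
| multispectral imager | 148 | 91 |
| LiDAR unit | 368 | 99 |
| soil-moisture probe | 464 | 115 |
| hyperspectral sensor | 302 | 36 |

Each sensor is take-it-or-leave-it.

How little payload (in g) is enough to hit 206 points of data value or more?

Minimise g subject to total data value ≥ 206.
radiometer + UV sensor + multispectral imager: 211 data value at 594 g.
No combination under 594 g hits 206.

594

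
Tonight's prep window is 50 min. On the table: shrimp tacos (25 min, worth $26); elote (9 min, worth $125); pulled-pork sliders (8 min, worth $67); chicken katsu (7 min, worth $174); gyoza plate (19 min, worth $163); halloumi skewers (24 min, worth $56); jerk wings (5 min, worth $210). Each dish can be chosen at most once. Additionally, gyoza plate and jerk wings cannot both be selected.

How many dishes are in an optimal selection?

Best achievable profit is 576.
elote + pulled-pork sliders + chicken katsu + jerk wings hits 576 at 29 min.
All optima have 4 dishes.

4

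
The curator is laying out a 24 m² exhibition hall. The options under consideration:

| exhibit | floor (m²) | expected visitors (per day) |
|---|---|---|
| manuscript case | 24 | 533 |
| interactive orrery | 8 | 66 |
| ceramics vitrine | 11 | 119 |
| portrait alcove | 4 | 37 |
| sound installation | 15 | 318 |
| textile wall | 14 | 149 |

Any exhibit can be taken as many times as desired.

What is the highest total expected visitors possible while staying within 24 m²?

Ranking by ratio (expected visitors/m²): manuscript case 22.21, sound installation 21.20, ceramics vitrine 10.82.
The ratio ordering already packs tightly: manuscript case, 24 m², 533.
Nothing else within 24 m² beats 533.

533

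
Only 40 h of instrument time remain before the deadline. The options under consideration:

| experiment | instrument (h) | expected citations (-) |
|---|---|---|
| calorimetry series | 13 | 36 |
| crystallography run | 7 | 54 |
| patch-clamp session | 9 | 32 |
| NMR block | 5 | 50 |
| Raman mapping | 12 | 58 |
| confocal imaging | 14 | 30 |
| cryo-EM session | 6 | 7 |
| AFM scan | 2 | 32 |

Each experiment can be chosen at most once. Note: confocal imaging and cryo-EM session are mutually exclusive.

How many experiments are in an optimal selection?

Best achievable expected citations is 230.
For example calorimetry series + crystallography run + NMR block + Raman mapping + AFM scan achieves it, using 39 h.
All optima have 5 experiments.

5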